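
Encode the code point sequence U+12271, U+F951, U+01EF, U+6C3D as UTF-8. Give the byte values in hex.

U+12271: 4-byte form → F0 92 89 B1.
U+F951: 3-byte form → EF A5 91.
U+01EF: 2-byte form → C7 AF.
U+6C3D: 3-byte form → E6 B0 BD.
Concatenated (12 bytes): F0 92 89 B1 EF A5 91 C7 AF E6 B0 BD.

F0 92 89 B1 EF A5 91 C7 AF E6 B0 BD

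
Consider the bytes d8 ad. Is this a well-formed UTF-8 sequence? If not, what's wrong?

valid

Leading byte 0xD8 = 11011000 → 2-byte form.
Continuation bytes 0xAD=10101101 all match 10xxxxxx.
Decoded value 0x62D is ≥ 0x80 (shortest form) and not a surrogate.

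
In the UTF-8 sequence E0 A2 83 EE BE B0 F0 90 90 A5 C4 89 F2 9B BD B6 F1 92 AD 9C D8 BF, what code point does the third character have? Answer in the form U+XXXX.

U+10425

Offset 0: leading byte 0xE0 = 11100000 → 3-byte char #1 = E0 A2 83.
Offset 3: leading byte 0xEE = 11101110 → 3-byte char #2 = EE BE B0.
Offset 6: leading byte 0xF0 = 11110000 → 4-byte char #3 = F0 90 90 A5.
Leading byte 0xF0 = 11110000 matches 11110xxx → 4-byte sequence.
Byte 1: 0xF0 = 11110000, payload 000 (3 bits).
Byte 2: 0x90 = 10010000 (10xxxxxx ✓), payload 010000.
Byte 3: 0x90 = 10010000 (10xxxxxx ✓), payload 010000.
Byte 4: 0xA5 = 10100101 (10xxxxxx ✓), payload 100101.
Concatenate: 000010000010000100101 = 0x10425 (21 bits → U+10425).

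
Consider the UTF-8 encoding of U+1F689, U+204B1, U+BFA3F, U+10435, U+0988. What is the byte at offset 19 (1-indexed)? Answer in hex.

0x88

1-indexed offset 19 is 0-indexed offset 18.
U+1F689 → 4-byte form F0 9F 9A 89 at offsets 0–3.
U+204B1 → 4-byte form F0 A0 92 B1 at offsets 4–7.
U+BFA3F → 4-byte form F2 BF A8 BF at offsets 8–11.
U+10435 → 4-byte form F0 90 90 B5 at offsets 12–15.
U+0988 → 3-byte form E0 A6 88 at offsets 16–18.
Offset 18 falls in char 5's range; it's byte 3 of E0 A6 88 = 0x88.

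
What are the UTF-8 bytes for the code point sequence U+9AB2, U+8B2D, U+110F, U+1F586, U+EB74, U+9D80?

E9 AA B2 E8 AC AD E1 84 8F F0 9F 96 86 EE AD B4 E9 B6 80

U+9AB2: 3-byte form → E9 AA B2.
U+8B2D: 3-byte form → E8 AC AD.
U+110F: 3-byte form → E1 84 8F.
U+1F586: 4-byte form → F0 9F 96 86.
U+EB74: 3-byte form → EE AD B4.
U+9D80: 3-byte form → E9 B6 80.
Concatenated (19 bytes): E9 AA B2 E8 AC AD E1 84 8F F0 9F 96 86 EE AD B4 E9 B6 80.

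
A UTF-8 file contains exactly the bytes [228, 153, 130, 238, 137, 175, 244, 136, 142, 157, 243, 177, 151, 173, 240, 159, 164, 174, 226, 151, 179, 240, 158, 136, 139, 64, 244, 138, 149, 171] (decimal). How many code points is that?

9

Byte at offset 0: 0xE4 = 11100100 → 3-byte char (#1). Advance 3.
Byte at offset 3: 0xEE = 11101110 → 3-byte char (#2). Advance 3.
Byte at offset 6: 0xF4 = 11110100 → 4-byte char (#3). Advance 4.
Byte at offset 10: 0xF3 = 11110011 → 4-byte char (#4). Advance 4.
Byte at offset 14: 0xF0 = 11110000 → 4-byte char (#5). Advance 4.
Byte at offset 18: 0xE2 = 11100010 → 3-byte char (#6). Advance 3.
Byte at offset 21: 0xF0 = 11110000 → 4-byte char (#7). Advance 4.
Byte at offset 25: 0x40 = 01000000 → 1-byte char (#8). Advance 1.
Byte at offset 26: 0xF4 = 11110100 → 4-byte char (#9). Advance 4.
Reached end at offset 30 after 9 code points.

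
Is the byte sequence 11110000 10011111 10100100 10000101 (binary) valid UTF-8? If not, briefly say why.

valid

Leading byte 0xF0 = 11110000 → 4-byte form.
Continuation bytes 0x9F=10011111, 0xA4=10100100, 0x85=10000101 all match 10xxxxxx.
Decoded value 0x1F905 is ≥ 0x10000 (shortest form) and not a surrogate.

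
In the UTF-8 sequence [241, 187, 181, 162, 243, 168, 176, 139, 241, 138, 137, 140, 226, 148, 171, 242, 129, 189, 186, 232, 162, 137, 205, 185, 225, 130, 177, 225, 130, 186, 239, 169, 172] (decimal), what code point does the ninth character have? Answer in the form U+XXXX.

Offset 0: leading byte 0xF1 = 11110001 → 4-byte char #1 = F1 BB B5 A2.
Offset 4: leading byte 0xF3 = 11110011 → 4-byte char #2 = F3 A8 B0 8B.
Offset 8: leading byte 0xF1 = 11110001 → 4-byte char #3 = F1 8A 89 8C.
Offset 12: leading byte 0xE2 = 11100010 → 3-byte char #4 = E2 94 AB.
Offset 15: leading byte 0xF2 = 11110010 → 4-byte char #5 = F2 81 BD BA.
Offset 19: leading byte 0xE8 = 11101000 → 3-byte char #6 = E8 A2 89.
Offset 22: leading byte 0xCD = 11001101 → 2-byte char #7 = CD B9.
Offset 24: leading byte 0xE1 = 11100001 → 3-byte char #8 = E1 82 B1.
Offset 27: leading byte 0xE1 = 11100001 → 3-byte char #9 = E1 82 BA.
Leading byte 0xE1 = 11100001 matches 1110xxxx → 3-byte sequence.
Byte 1: 0xE1 = 11100001, payload 0001 (4 bits).
Byte 2: 0x82 = 10000010 (10xxxxxx ✓), payload 000010.
Byte 3: 0xBA = 10111010 (10xxxxxx ✓), payload 111010.
Concatenate: 0001000010111010 = 0x10BA (16 bits → U+10BA).

U+10BA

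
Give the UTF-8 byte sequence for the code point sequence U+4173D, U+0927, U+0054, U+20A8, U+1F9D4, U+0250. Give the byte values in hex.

F1 81 9C BD E0 A4 A7 54 E2 82 A8 F0 9F A7 94 C9 90

U+4173D: 4-byte form → F1 81 9C BD.
U+0927: 3-byte form → E0 A4 A7.
U+0054: 1-byte form → 54.
U+20A8: 3-byte form → E2 82 A8.
U+1F9D4: 4-byte form → F0 9F A7 94.
U+0250: 2-byte form → C9 90.
Concatenated (17 bytes): F1 81 9C BD E0 A4 A7 54 E2 82 A8 F0 9F A7 94 C9 90.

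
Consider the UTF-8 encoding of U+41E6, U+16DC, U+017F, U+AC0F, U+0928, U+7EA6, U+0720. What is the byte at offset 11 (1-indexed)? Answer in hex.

0x8F

1-indexed offset 11 is 0-indexed offset 10.
U+41E6 → 3-byte form E4 87 A6 at offsets 0–2.
U+16DC → 3-byte form E1 9B 9C at offsets 3–5.
U+017F → 2-byte form C5 BF at offsets 6–7.
U+AC0F → 3-byte form EA B0 8F at offsets 8–10.
Offset 10 falls in char 4's range; it's byte 3 of EA B0 8F = 0x8F.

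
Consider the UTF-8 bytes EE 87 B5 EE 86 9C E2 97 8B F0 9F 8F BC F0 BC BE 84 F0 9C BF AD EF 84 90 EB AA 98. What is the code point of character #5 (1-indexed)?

U+3CF84

Offset 0: leading byte 0xEE = 11101110 → 3-byte char #1 = EE 87 B5.
Offset 3: leading byte 0xEE = 11101110 → 3-byte char #2 = EE 86 9C.
Offset 6: leading byte 0xE2 = 11100010 → 3-byte char #3 = E2 97 8B.
Offset 9: leading byte 0xF0 = 11110000 → 4-byte char #4 = F0 9F 8F BC.
Offset 13: leading byte 0xF0 = 11110000 → 4-byte char #5 = F0 BC BE 84.
Leading byte 0xF0 = 11110000 matches 11110xxx → 4-byte sequence.
Byte 1: 0xF0 = 11110000, payload 000 (3 bits).
Byte 2: 0xBC = 10111100 (10xxxxxx ✓), payload 111100.
Byte 3: 0xBE = 10111110 (10xxxxxx ✓), payload 111110.
Byte 4: 0x84 = 10000100 (10xxxxxx ✓), payload 000100.
Concatenate: 000111100111110000100 = 0x3CF84 (21 bits → U+3CF84).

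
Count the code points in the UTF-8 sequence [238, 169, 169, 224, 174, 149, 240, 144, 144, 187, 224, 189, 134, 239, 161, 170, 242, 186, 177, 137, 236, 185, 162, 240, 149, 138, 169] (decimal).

8

Byte at offset 0: 0xEE = 11101110 → 3-byte char (#1). Advance 3.
Byte at offset 3: 0xE0 = 11100000 → 3-byte char (#2). Advance 3.
Byte at offset 6: 0xF0 = 11110000 → 4-byte char (#3). Advance 4.
Byte at offset 10: 0xE0 = 11100000 → 3-byte char (#4). Advance 3.
Byte at offset 13: 0xEF = 11101111 → 3-byte char (#5). Advance 3.
Byte at offset 16: 0xF2 = 11110010 → 4-byte char (#6). Advance 4.
Byte at offset 20: 0xEC = 11101100 → 3-byte char (#7). Advance 3.
Byte at offset 23: 0xF0 = 11110000 → 4-byte char (#8). Advance 4.
Reached end at offset 27 after 8 code points.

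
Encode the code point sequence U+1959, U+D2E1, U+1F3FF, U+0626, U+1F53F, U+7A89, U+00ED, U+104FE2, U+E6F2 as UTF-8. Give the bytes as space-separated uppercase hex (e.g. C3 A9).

E1 A5 99 ED 8B A1 F0 9F 8F BF D8 A6 F0 9F 94 BF E7 AA 89 C3 AD F4 84 BF A2 EE 9B B2

U+1959: 3-byte form → E1 A5 99.
U+D2E1: 3-byte form → ED 8B A1.
U+1F3FF: 4-byte form → F0 9F 8F BF.
U+0626: 2-byte form → D8 A6.
U+1F53F: 4-byte form → F0 9F 94 BF.
U+7A89: 3-byte form → E7 AA 89.
U+00ED: 2-byte form → C3 AD.
U+104FE2: 4-byte form → F4 84 BF A2.
U+E6F2: 3-byte form → EE 9B B2.
Concatenated (28 bytes): E1 A5 99 ED 8B A1 F0 9F 8F BF D8 A6 F0 9F 94 BF E7 AA 89 C3 AD F4 84 BF A2 EE 9B B2.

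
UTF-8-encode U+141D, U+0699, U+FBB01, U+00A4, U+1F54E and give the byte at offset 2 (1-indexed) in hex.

1-indexed offset 2 is 0-indexed offset 1.
U+141D → 3-byte form E1 90 9D at offsets 0–2.
Offset 1 falls in char 1's range; it's byte 2 of E1 90 9D = 0x90.

0x90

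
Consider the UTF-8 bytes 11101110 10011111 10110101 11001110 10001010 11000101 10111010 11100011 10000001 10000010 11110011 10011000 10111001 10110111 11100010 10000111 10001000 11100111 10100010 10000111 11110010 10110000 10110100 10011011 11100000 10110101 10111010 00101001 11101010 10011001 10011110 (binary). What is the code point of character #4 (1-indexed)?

U+3042

Offset 0: leading byte 0xEE = 11101110 → 3-byte char #1 = EE 9F B5.
Offset 3: leading byte 0xCE = 11001110 → 2-byte char #2 = CE 8A.
Offset 5: leading byte 0xC5 = 11000101 → 2-byte char #3 = C5 BA.
Offset 7: leading byte 0xE3 = 11100011 → 3-byte char #4 = E3 81 82.
Leading byte 0xE3 = 11100011 matches 1110xxxx → 3-byte sequence.
Byte 1: 0xE3 = 11100011, payload 0011 (4 bits).
Byte 2: 0x81 = 10000001 (10xxxxxx ✓), payload 000001.
Byte 3: 0x82 = 10000010 (10xxxxxx ✓), payload 000010.
Concatenate: 0011000001000010 = 0x3042 (16 bits → U+3042).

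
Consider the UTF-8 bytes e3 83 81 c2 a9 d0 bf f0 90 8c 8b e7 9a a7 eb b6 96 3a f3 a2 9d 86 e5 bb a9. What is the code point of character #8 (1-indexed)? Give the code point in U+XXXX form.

Offset 0: leading byte 0xE3 = 11100011 → 3-byte char #1 = E3 83 81.
Offset 3: leading byte 0xC2 = 11000010 → 2-byte char #2 = C2 A9.
Offset 5: leading byte 0xD0 = 11010000 → 2-byte char #3 = D0 BF.
Offset 7: leading byte 0xF0 = 11110000 → 4-byte char #4 = F0 90 8C 8B.
Offset 11: leading byte 0xE7 = 11100111 → 3-byte char #5 = E7 9A A7.
Offset 14: leading byte 0xEB = 11101011 → 3-byte char #6 = EB B6 96.
Offset 17: leading byte 0x3A = 00111010 → 1-byte char #7 = 3A.
Offset 18: leading byte 0xF3 = 11110011 → 4-byte char #8 = F3 A2 9D 86.
Leading byte 0xF3 = 11110011 matches 11110xxx → 4-byte sequence.
Byte 1: 0xF3 = 11110011, payload 011 (3 bits).
Byte 2: 0xA2 = 10100010 (10xxxxxx ✓), payload 100010.
Byte 3: 0x9D = 10011101 (10xxxxxx ✓), payload 011101.
Byte 4: 0x86 = 10000110 (10xxxxxx ✓), payload 000110.
Concatenate: 011100010011101000110 = 0xE2746 (21 bits → U+E2746).

U+E2746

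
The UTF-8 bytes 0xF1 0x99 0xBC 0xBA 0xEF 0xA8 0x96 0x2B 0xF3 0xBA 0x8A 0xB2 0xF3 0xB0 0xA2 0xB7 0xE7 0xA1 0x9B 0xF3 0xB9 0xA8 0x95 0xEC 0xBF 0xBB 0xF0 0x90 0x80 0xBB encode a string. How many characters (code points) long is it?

9

Byte at offset 0: 0xF1 = 11110001 → 4-byte char (#1). Advance 4.
Byte at offset 4: 0xEF = 11101111 → 3-byte char (#2). Advance 3.
Byte at offset 7: 0x2B = 00101011 → 1-byte char (#3). Advance 1.
Byte at offset 8: 0xF3 = 11110011 → 4-byte char (#4). Advance 4.
Byte at offset 12: 0xF3 = 11110011 → 4-byte char (#5). Advance 4.
Byte at offset 16: 0xE7 = 11100111 → 3-byte char (#6). Advance 3.
Byte at offset 19: 0xF3 = 11110011 → 4-byte char (#7). Advance 4.
Byte at offset 23: 0xEC = 11101100 → 3-byte char (#8). Advance 3.
Byte at offset 26: 0xF0 = 11110000 → 4-byte char (#9). Advance 4.
Reached end at offset 30 after 9 code points.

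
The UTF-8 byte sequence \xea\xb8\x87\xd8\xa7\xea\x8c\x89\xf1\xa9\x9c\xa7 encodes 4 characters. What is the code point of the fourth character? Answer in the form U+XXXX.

Offset 0: leading byte 0xEA = 11101010 → 3-byte char #1 = EA B8 87.
Offset 3: leading byte 0xD8 = 11011000 → 2-byte char #2 = D8 A7.
Offset 5: leading byte 0xEA = 11101010 → 3-byte char #3 = EA 8C 89.
Offset 8: leading byte 0xF1 = 11110001 → 4-byte char #4 = F1 A9 9C A7.
Leading byte 0xF1 = 11110001 matches 11110xxx → 4-byte sequence.
Byte 1: 0xF1 = 11110001, payload 001 (3 bits).
Byte 2: 0xA9 = 10101001 (10xxxxxx ✓), payload 101001.
Byte 3: 0x9C = 10011100 (10xxxxxx ✓), payload 011100.
Byte 4: 0xA7 = 10100111 (10xxxxxx ✓), payload 100111.
Concatenate: 001101001011100100111 = 0x69727 (21 bits → U+69727).

U+69727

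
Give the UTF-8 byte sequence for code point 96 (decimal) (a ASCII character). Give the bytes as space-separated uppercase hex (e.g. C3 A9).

60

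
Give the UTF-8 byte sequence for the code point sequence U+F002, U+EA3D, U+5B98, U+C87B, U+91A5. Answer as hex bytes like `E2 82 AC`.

U+F002: 3-byte form → EF 80 82.
U+EA3D: 3-byte form → EE A8 BD.
U+5B98: 3-byte form → E5 AE 98.
U+C87B: 3-byte form → EC A1 BB.
U+91A5: 3-byte form → E9 86 A5.
Concatenated (15 bytes): EF 80 82 EE A8 BD E5 AE 98 EC A1 BB E9 86 A5.

EF 80 82 EE A8 BD E5 AE 98 EC A1 BB E9 86 A5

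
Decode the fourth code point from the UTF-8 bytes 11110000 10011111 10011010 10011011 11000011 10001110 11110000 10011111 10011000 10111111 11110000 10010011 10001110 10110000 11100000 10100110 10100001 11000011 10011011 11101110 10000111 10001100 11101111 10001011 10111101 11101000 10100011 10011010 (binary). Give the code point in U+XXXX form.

Offset 0: leading byte 0xF0 = 11110000 → 4-byte char #1 = F0 9F 9A 9B.
Offset 4: leading byte 0xC3 = 11000011 → 2-byte char #2 = C3 8E.
Offset 6: leading byte 0xF0 = 11110000 → 4-byte char #3 = F0 9F 98 BF.
Offset 10: leading byte 0xF0 = 11110000 → 4-byte char #4 = F0 93 8E B0.
Leading byte 0xF0 = 11110000 matches 11110xxx → 4-byte sequence.
Byte 1: 0xF0 = 11110000, payload 000 (3 bits).
Byte 2: 0x93 = 10010011 (10xxxxxx ✓), payload 010011.
Byte 3: 0x8E = 10001110 (10xxxxxx ✓), payload 001110.
Byte 4: 0xB0 = 10110000 (10xxxxxx ✓), payload 110000.
Concatenate: 000010011001110110000 = 0x133B0 (21 bits → U+133B0).

U+133B0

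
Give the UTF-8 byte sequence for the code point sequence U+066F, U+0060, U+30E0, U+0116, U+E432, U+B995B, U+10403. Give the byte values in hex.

D9 AF 60 E3 83 A0 C4 96 EE 90 B2 F2 B9 A5 9B F0 90 90 83

U+066F: 2-byte form → D9 AF.
U+0060: 1-byte form → 60.
U+30E0: 3-byte form → E3 83 A0.
U+0116: 2-byte form → C4 96.
U+E432: 3-byte form → EE 90 B2.
U+B995B: 4-byte form → F2 B9 A5 9B.
U+10403: 4-byte form → F0 90 90 83.
Concatenated (19 bytes): D9 AF 60 E3 83 A0 C4 96 EE 90 B2 F2 B9 A5 9B F0 90 90 83.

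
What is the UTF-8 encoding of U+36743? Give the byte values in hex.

F0 B6 9D 83

U+36743 = 0x36743 = 223043 decimal. In range U+10000–U+10FFFF → 4-byte form: 11110xxx 10xxxxxx 10xxxxxx 10xxxxxx.
Binary (21 bits): 000110110011101000011.
Split 3+6+6+6: 000 | 110110 | 011101 | 000011.
Byte 1: 11110000 = 0xF0.
Byte 2: 10110110 = 0xB6.
Byte 3: 10011101 = 0x9D.
Byte 4: 10000011 = 0x83.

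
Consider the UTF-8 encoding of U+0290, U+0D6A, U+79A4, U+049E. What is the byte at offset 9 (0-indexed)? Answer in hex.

0x9E

U+0290 → 2-byte form CA 90 at offsets 0–1.
U+0D6A → 3-byte form E0 B5 AA at offsets 2–4.
U+79A4 → 3-byte form E7 A6 A4 at offsets 5–7.
U+049E → 2-byte form D2 9E at offsets 8–9.
Offset 9 falls in char 4's range; it's byte 2 of D2 9E = 0x9E.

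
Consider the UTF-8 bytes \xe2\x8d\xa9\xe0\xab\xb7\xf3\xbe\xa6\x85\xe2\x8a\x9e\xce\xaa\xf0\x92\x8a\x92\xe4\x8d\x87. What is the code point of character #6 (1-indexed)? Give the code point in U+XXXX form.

U+12292

Offset 0: leading byte 0xE2 = 11100010 → 3-byte char #1 = E2 8D A9.
Offset 3: leading byte 0xE0 = 11100000 → 3-byte char #2 = E0 AB B7.
Offset 6: leading byte 0xF3 = 11110011 → 4-byte char #3 = F3 BE A6 85.
Offset 10: leading byte 0xE2 = 11100010 → 3-byte char #4 = E2 8A 9E.
Offset 13: leading byte 0xCE = 11001110 → 2-byte char #5 = CE AA.
Offset 15: leading byte 0xF0 = 11110000 → 4-byte char #6 = F0 92 8A 92.
Leading byte 0xF0 = 11110000 matches 11110xxx → 4-byte sequence.
Byte 1: 0xF0 = 11110000, payload 000 (3 bits).
Byte 2: 0x92 = 10010010 (10xxxxxx ✓), payload 010010.
Byte 3: 0x8A = 10001010 (10xxxxxx ✓), payload 001010.
Byte 4: 0x92 = 10010010 (10xxxxxx ✓), payload 010010.
Concatenate: 000010010001010010010 = 0x12292 (21 bits → U+12292).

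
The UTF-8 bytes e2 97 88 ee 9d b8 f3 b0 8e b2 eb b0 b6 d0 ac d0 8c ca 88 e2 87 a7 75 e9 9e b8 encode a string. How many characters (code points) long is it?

Byte at offset 0: 0xE2 = 11100010 → 3-byte char (#1). Advance 3.
Byte at offset 3: 0xEE = 11101110 → 3-byte char (#2). Advance 3.
Byte at offset 6: 0xF3 = 11110011 → 4-byte char (#3). Advance 4.
Byte at offset 10: 0xEB = 11101011 → 3-byte char (#4). Advance 3.
Byte at offset 13: 0xD0 = 11010000 → 2-byte char (#5). Advance 2.
Byte at offset 15: 0xD0 = 11010000 → 2-byte char (#6). Advance 2.
Byte at offset 17: 0xCA = 11001010 → 2-byte char (#7). Advance 2.
Byte at offset 19: 0xE2 = 11100010 → 3-byte char (#8). Advance 3.
Byte at offset 22: 0x75 = 01110101 → 1-byte char (#9). Advance 1.
Byte at offset 23: 0xE9 = 11101001 → 3-byte char (#10). Advance 3.
Reached end at offset 26 after 10 code points.

10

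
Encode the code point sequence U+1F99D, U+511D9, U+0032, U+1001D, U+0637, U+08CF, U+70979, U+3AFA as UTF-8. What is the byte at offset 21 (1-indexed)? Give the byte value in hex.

1-indexed offset 21 is 0-indexed offset 20.
U+1F99D → 4-byte form F0 9F A6 9D at offsets 0–3.
U+511D9 → 4-byte form F1 91 87 99 at offsets 4–7.
U+0032 → 1-byte form 32 at offsets 8–8.
U+1001D → 4-byte form F0 90 80 9D at offsets 9–12.
U+0637 → 2-byte form D8 B7 at offsets 13–14.
U+08CF → 3-byte form E0 A3 8F at offsets 15–17.
U+70979 → 4-byte form F1 B0 A5 B9 at offsets 18–21.
Offset 20 falls in char 7's range; it's byte 3 of F1 B0 A5 B9 = 0xA5.

0xA5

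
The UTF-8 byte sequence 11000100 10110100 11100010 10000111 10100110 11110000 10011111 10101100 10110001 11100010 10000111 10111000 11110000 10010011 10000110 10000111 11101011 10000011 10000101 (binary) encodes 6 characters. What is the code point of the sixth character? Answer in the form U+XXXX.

U+B0C5

Offset 0: leading byte 0xC4 = 11000100 → 2-byte char #1 = C4 B4.
Offset 2: leading byte 0xE2 = 11100010 → 3-byte char #2 = E2 87 A6.
Offset 5: leading byte 0xF0 = 11110000 → 4-byte char #3 = F0 9F AC B1.
Offset 9: leading byte 0xE2 = 11100010 → 3-byte char #4 = E2 87 B8.
Offset 12: leading byte 0xF0 = 11110000 → 4-byte char #5 = F0 93 86 87.
Offset 16: leading byte 0xEB = 11101011 → 3-byte char #6 = EB 83 85.
Leading byte 0xEB = 11101011 matches 1110xxxx → 3-byte sequence.
Byte 1: 0xEB = 11101011, payload 1011 (4 bits).
Byte 2: 0x83 = 10000011 (10xxxxxx ✓), payload 000011.
Byte 3: 0x85 = 10000101 (10xxxxxx ✓), payload 000101.
Concatenate: 1011000011000101 = 0xB0C5 (16 bits → U+B0C5).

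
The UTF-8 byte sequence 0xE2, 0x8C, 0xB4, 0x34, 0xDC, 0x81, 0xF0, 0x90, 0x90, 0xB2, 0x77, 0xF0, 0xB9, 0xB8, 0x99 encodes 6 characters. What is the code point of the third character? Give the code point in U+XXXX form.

U+0701

Offset 0: leading byte 0xE2 = 11100010 → 3-byte char #1 = E2 8C B4.
Offset 3: leading byte 0x34 = 00110100 → 1-byte char #2 = 34.
Offset 4: leading byte 0xDC = 11011100 → 2-byte char #3 = DC 81.
Leading byte 0xDC = 11011100 matches 110xxxxx → 2-byte sequence.
Byte 1: 0xDC = 11011100, payload 11100 (5 bits).
Byte 2: 0x81 = 10000001 (10xxxxxx ✓), payload 000001.
Concatenate: 11100000001 = 0x701 (11 bits → U+0701).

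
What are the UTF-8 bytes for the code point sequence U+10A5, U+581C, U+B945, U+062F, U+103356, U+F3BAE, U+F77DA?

E1 82 A5 E5 A0 9C EB A5 85 D8 AF F4 83 8D 96 F3 B3 AE AE F3 B7 9F 9A

U+10A5: 3-byte form → E1 82 A5.
U+581C: 3-byte form → E5 A0 9C.
U+B945: 3-byte form → EB A5 85.
U+062F: 2-byte form → D8 AF.
U+103356: 4-byte form → F4 83 8D 96.
U+F3BAE: 4-byte form → F3 B3 AE AE.
U+F77DA: 4-byte form → F3 B7 9F 9A.
Concatenated (23 bytes): E1 82 A5 E5 A0 9C EB A5 85 D8 AF F4 83 8D 96 F3 B3 AE AE F3 B7 9F 9A.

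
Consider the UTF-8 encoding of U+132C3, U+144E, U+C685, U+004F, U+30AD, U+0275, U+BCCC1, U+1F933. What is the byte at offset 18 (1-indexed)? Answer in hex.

0xBC

1-indexed offset 18 is 0-indexed offset 17.
U+132C3 → 4-byte form F0 93 8B 83 at offsets 0–3.
U+144E → 3-byte form E1 91 8E at offsets 4–6.
U+C685 → 3-byte form EC 9A 85 at offsets 7–9.
U+004F → 1-byte form 4F at offsets 10–10.
U+30AD → 3-byte form E3 82 AD at offsets 11–13.
U+0275 → 2-byte form C9 B5 at offsets 14–15.
U+BCCC1 → 4-byte form F2 BC B3 81 at offsets 16–19.
Offset 17 falls in char 7's range; it's byte 2 of F2 BC B3 81 = 0xBC.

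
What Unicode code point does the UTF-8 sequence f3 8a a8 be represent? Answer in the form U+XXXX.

U+CAA3E

Leading byte 0xF3 = 11110011 matches 11110xxx → 4-byte sequence.
Byte 1: 0xF3 = 11110011, payload 011 (3 bits).
Byte 2: 0x8A = 10001010 (10xxxxxx ✓), payload 001010.
Byte 3: 0xA8 = 10101000 (10xxxxxx ✓), payload 101000.
Byte 4: 0xBE = 10111110 (10xxxxxx ✓), payload 111110.
Concatenate: 011001010101000111110 = 0xCAA3E (21 bits → U+CAA3E).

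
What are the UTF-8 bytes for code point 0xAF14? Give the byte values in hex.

EA BC 94

U+AF14 = 0xAF14 = 44820 decimal. In range U+0800–U+FFFF → 3-byte form: 1110xxxx 10xxxxxx 10xxxxxx.
Binary (16 bits): 1010111100010100.
Split 4+6+6: 1010 | 111100 | 010100.
Byte 1: 11101010 = 0xEA.
Byte 2: 10111100 = 0xBC.
Byte 3: 10010100 = 0x94.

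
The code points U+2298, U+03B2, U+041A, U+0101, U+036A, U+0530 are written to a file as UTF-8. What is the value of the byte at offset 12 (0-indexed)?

U+2298 → 3-byte form E2 8A 98 at offsets 0–2.
U+03B2 → 2-byte form CE B2 at offsets 3–4.
U+041A → 2-byte form D0 9A at offsets 5–6.
U+0101 → 2-byte form C4 81 at offsets 7–8.
U+036A → 2-byte form CD AA at offsets 9–10.
U+0530 → 2-byte form D4 B0 at offsets 11–12.
Offset 12 falls in char 6's range; it's byte 2 of D4 B0 = 0xB0.

0xB0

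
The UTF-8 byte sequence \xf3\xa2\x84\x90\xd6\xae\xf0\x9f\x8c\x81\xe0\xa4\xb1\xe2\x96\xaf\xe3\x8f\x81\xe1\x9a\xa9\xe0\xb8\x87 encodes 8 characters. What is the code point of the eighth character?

U+0E07

Offset 0: leading byte 0xF3 = 11110011 → 4-byte char #1 = F3 A2 84 90.
Offset 4: leading byte 0xD6 = 11010110 → 2-byte char #2 = D6 AE.
Offset 6: leading byte 0xF0 = 11110000 → 4-byte char #3 = F0 9F 8C 81.
Offset 10: leading byte 0xE0 = 11100000 → 3-byte char #4 = E0 A4 B1.
Offset 13: leading byte 0xE2 = 11100010 → 3-byte char #5 = E2 96 AF.
Offset 16: leading byte 0xE3 = 11100011 → 3-byte char #6 = E3 8F 81.
Offset 19: leading byte 0xE1 = 11100001 → 3-byte char #7 = E1 9A A9.
Offset 22: leading byte 0xE0 = 11100000 → 3-byte char #8 = E0 B8 87.
Leading byte 0xE0 = 11100000 matches 1110xxxx → 3-byte sequence.
Byte 1: 0xE0 = 11100000, payload 0000 (4 bits).
Byte 2: 0xB8 = 10111000 (10xxxxxx ✓), payload 111000.
Byte 3: 0x87 = 10000111 (10xxxxxx ✓), payload 000111.
Concatenate: 0000111000000111 = 0xE07 (16 bits → U+0E07).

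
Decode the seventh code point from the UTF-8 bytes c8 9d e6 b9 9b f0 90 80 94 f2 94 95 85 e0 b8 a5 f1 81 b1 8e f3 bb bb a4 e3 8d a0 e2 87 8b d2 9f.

U+FBEE4

Offset 0: leading byte 0xC8 = 11001000 → 2-byte char #1 = C8 9D.
Offset 2: leading byte 0xE6 = 11100110 → 3-byte char #2 = E6 B9 9B.
Offset 5: leading byte 0xF0 = 11110000 → 4-byte char #3 = F0 90 80 94.
Offset 9: leading byte 0xF2 = 11110010 → 4-byte char #4 = F2 94 95 85.
Offset 13: leading byte 0xE0 = 11100000 → 3-byte char #5 = E0 B8 A5.
Offset 16: leading byte 0xF1 = 11110001 → 4-byte char #6 = F1 81 B1 8E.
Offset 20: leading byte 0xF3 = 11110011 → 4-byte char #7 = F3 BB BB A4.
Leading byte 0xF3 = 11110011 matches 11110xxx → 4-byte sequence.
Byte 1: 0xF3 = 11110011, payload 011 (3 bits).
Byte 2: 0xBB = 10111011 (10xxxxxx ✓), payload 111011.
Byte 3: 0xBB = 10111011 (10xxxxxx ✓), payload 111011.
Byte 4: 0xA4 = 10100100 (10xxxxxx ✓), payload 100100.
Concatenate: 011111011111011100100 = 0xFBEE4 (21 bits → U+FBEE4).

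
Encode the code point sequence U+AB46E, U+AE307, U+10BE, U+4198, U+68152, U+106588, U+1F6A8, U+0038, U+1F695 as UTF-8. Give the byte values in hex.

F2 AB 91 AE F2 AE 8C 87 E1 82 BE E4 86 98 F1 A8 85 92 F4 86 96 88 F0 9F 9A A8 38 F0 9F 9A 95

U+AB46E: 4-byte form → F2 AB 91 AE.
U+AE307: 4-byte form → F2 AE 8C 87.
U+10BE: 3-byte form → E1 82 BE.
U+4198: 3-byte form → E4 86 98.
U+68152: 4-byte form → F1 A8 85 92.
U+106588: 4-byte form → F4 86 96 88.
U+1F6A8: 4-byte form → F0 9F 9A A8.
U+0038: 1-byte form → 38.
U+1F695: 4-byte form → F0 9F 9A 95.
Concatenated (31 bytes): F2 AB 91 AE F2 AE 8C 87 E1 82 BE E4 86 98 F1 A8 85 92 F4 86 96 88 F0 9F 9A A8 38 F0 9F 9A 95.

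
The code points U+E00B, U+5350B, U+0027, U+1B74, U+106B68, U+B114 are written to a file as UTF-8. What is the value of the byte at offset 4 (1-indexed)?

0xF1

1-indexed offset 4 is 0-indexed offset 3.
U+E00B → 3-byte form EE 80 8B at offsets 0–2.
U+5350B → 4-byte form F1 93 94 8B at offsets 3–6.
Offset 3 falls in char 2's range; it's byte 1 of F1 93 94 8B = 0xF1.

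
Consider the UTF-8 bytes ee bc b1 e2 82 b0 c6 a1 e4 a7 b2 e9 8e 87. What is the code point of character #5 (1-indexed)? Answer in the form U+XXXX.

Offset 0: leading byte 0xEE = 11101110 → 3-byte char #1 = EE BC B1.
Offset 3: leading byte 0xE2 = 11100010 → 3-byte char #2 = E2 82 B0.
Offset 6: leading byte 0xC6 = 11000110 → 2-byte char #3 = C6 A1.
Offset 8: leading byte 0xE4 = 11100100 → 3-byte char #4 = E4 A7 B2.
Offset 11: leading byte 0xE9 = 11101001 → 3-byte char #5 = E9 8E 87.
Leading byte 0xE9 = 11101001 matches 1110xxxx → 3-byte sequence.
Byte 1: 0xE9 = 11101001, payload 1001 (4 bits).
Byte 2: 0x8E = 10001110 (10xxxxxx ✓), payload 001110.
Byte 3: 0x87 = 10000111 (10xxxxxx ✓), payload 000111.
Concatenate: 1001001110000111 = 0x9387 (16 bits → U+9387).

U+9387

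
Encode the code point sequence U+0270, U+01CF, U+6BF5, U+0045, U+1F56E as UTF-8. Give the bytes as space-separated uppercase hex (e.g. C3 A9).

U+0270: 2-byte form → C9 B0.
U+01CF: 2-byte form → C7 8F.
U+6BF5: 3-byte form → E6 AF B5.
U+0045: 1-byte form → 45.
U+1F56E: 4-byte form → F0 9F 95 AE.
Concatenated (12 bytes): C9 B0 C7 8F E6 AF B5 45 F0 9F 95 AE.

C9 B0 C7 8F E6 AF B5 45 F0 9F 95 AE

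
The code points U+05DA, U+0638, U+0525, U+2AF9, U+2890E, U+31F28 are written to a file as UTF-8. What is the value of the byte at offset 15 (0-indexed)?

0xBC

U+05DA → 2-byte form D7 9A at offsets 0–1.
U+0638 → 2-byte form D8 B8 at offsets 2–3.
U+0525 → 2-byte form D4 A5 at offsets 4–5.
U+2AF9 → 3-byte form E2 AB B9 at offsets 6–8.
U+2890E → 4-byte form F0 A8 A4 8E at offsets 9–12.
U+31F28 → 4-byte form F0 B1 BC A8 at offsets 13–16.
Offset 15 falls in char 6's range; it's byte 3 of F0 B1 BC A8 = 0xBC.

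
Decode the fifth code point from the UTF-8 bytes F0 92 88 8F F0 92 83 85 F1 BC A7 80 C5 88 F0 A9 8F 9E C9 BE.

Offset 0: leading byte 0xF0 = 11110000 → 4-byte char #1 = F0 92 88 8F.
Offset 4: leading byte 0xF0 = 11110000 → 4-byte char #2 = F0 92 83 85.
Offset 8: leading byte 0xF1 = 11110001 → 4-byte char #3 = F1 BC A7 80.
Offset 12: leading byte 0xC5 = 11000101 → 2-byte char #4 = C5 88.
Offset 14: leading byte 0xF0 = 11110000 → 4-byte char #5 = F0 A9 8F 9E.
Leading byte 0xF0 = 11110000 matches 11110xxx → 4-byte sequence.
Byte 1: 0xF0 = 11110000, payload 000 (3 bits).
Byte 2: 0xA9 = 10101001 (10xxxxxx ✓), payload 101001.
Byte 3: 0x8F = 10001111 (10xxxxxx ✓), payload 001111.
Byte 4: 0x9E = 10011110 (10xxxxxx ✓), payload 011110.
Concatenate: 000101001001111011110 = 0x293DE (21 bits → U+293DE).

U+293DE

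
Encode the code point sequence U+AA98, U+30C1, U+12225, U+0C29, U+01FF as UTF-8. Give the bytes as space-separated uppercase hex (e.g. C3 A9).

EA AA 98 E3 83 81 F0 92 88 A5 E0 B0 A9 C7 BF

U+AA98: 3-byte form → EA AA 98.
U+30C1: 3-byte form → E3 83 81.
U+12225: 4-byte form → F0 92 88 A5.
U+0C29: 3-byte form → E0 B0 A9.
U+01FF: 2-byte form → C7 BF.
Concatenated (15 bytes): EA AA 98 E3 83 81 F0 92 88 A5 E0 B0 A9 C7 BF.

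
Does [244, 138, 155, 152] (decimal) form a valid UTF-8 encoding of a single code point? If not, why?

Leading byte 0xF4 = 11110100 → 4-byte form.
Continuation bytes 0x8A=10001010, 0x9B=10011011, 0x98=10011000 all match 10xxxxxx.
Decoded value 0x10A6D8 is ≥ 0x10000 (shortest form) and not a surrogate.

valid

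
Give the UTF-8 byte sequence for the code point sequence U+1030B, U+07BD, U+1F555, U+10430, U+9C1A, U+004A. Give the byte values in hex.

F0 90 8C 8B DE BD F0 9F 95 95 F0 90 90 B0 E9 B0 9A 4A

U+1030B: 4-byte form → F0 90 8C 8B.
U+07BD: 2-byte form → DE BD.
U+1F555: 4-byte form → F0 9F 95 95.
U+10430: 4-byte form → F0 90 90 B0.
U+9C1A: 3-byte form → E9 B0 9A.
U+004A: 1-byte form → 4A.
Concatenated (18 bytes): F0 90 8C 8B DE BD F0 9F 95 95 F0 90 90 B0 E9 B0 9A 4A.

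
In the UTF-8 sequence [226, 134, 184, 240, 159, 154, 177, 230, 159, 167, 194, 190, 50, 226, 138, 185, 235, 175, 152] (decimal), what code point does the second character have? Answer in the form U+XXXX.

U+1F6B1

Offset 0: leading byte 0xE2 = 11100010 → 3-byte char #1 = E2 86 B8.
Offset 3: leading byte 0xF0 = 11110000 → 4-byte char #2 = F0 9F 9A B1.
Leading byte 0xF0 = 11110000 matches 11110xxx → 4-byte sequence.
Byte 1: 0xF0 = 11110000, payload 000 (3 bits).
Byte 2: 0x9F = 10011111 (10xxxxxx ✓), payload 011111.
Byte 3: 0x9A = 10011010 (10xxxxxx ✓), payload 011010.
Byte 4: 0xB1 = 10110001 (10xxxxxx ✓), payload 110001.
Concatenate: 000011111011010110001 = 0x1F6B1 (21 bits → U+1F6B1).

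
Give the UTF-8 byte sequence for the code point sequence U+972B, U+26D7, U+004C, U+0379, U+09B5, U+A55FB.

E9 9C AB E2 9B 97 4C CD B9 E0 A6 B5 F2 A5 97 BB

U+972B: 3-byte form → E9 9C AB.
U+26D7: 3-byte form → E2 9B 97.
U+004C: 1-byte form → 4C.
U+0379: 2-byte form → CD B9.
U+09B5: 3-byte form → E0 A6 B5.
U+A55FB: 4-byte form → F2 A5 97 BB.
Concatenated (16 bytes): E9 9C AB E2 9B 97 4C CD B9 E0 A6 B5 F2 A5 97 BB.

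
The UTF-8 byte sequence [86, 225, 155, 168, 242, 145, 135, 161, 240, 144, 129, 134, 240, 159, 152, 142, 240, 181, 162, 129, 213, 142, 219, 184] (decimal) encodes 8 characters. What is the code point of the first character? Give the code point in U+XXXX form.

Offset 0: leading byte 0x56 = 01010110 → 1-byte char #1 = 56.
Leading byte 0x56 = 01010110 matches 0xxxxxxx → 1-byte sequence.
Byte 1: 0x56 = 01010110, payload 1010110 (7 bits).
Concatenate: 1010110 = 0x56 (7 bits → U+0056).

U+0056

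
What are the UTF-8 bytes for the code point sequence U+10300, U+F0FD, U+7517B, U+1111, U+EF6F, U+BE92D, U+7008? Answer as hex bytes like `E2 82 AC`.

U+10300: 4-byte form → F0 90 8C 80.
U+F0FD: 3-byte form → EF 83 BD.
U+7517B: 4-byte form → F1 B5 85 BB.
U+1111: 3-byte form → E1 84 91.
U+EF6F: 3-byte form → EE BD AF.
U+BE92D: 4-byte form → F2 BE A4 AD.
U+7008: 3-byte form → E7 80 88.
Concatenated (24 bytes): F0 90 8C 80 EF 83 BD F1 B5 85 BB E1 84 91 EE BD AF F2 BE A4 AD E7 80 88.

F0 90 8C 80 EF 83 BD F1 B5 85 BB E1 84 91 EE BD AF F2 BE A4 AD E7 80 88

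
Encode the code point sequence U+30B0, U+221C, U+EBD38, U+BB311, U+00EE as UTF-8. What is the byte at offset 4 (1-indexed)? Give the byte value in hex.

1-indexed offset 4 is 0-indexed offset 3.
U+30B0 → 3-byte form E3 82 B0 at offsets 0–2.
U+221C → 3-byte form E2 88 9C at offsets 3–5.
Offset 3 falls in char 2's range; it's byte 1 of E2 88 9C = 0xE2.

0xE2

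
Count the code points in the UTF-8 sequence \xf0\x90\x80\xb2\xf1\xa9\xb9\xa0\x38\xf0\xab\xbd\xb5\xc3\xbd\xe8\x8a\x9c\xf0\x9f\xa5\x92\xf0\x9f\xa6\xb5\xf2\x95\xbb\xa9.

9

Byte at offset 0: 0xF0 = 11110000 → 4-byte char (#1). Advance 4.
Byte at offset 4: 0xF1 = 11110001 → 4-byte char (#2). Advance 4.
Byte at offset 8: 0x38 = 00111000 → 1-byte char (#3). Advance 1.
Byte at offset 9: 0xF0 = 11110000 → 4-byte char (#4). Advance 4.
Byte at offset 13: 0xC3 = 11000011 → 2-byte char (#5). Advance 2.
Byte at offset 15: 0xE8 = 11101000 → 3-byte char (#6). Advance 3.
Byte at offset 18: 0xF0 = 11110000 → 4-byte char (#7). Advance 4.
Byte at offset 22: 0xF0 = 11110000 → 4-byte char (#8). Advance 4.
Byte at offset 26: 0xF2 = 11110010 → 4-byte char (#9). Advance 4.
Reached end at offset 30 after 9 code points.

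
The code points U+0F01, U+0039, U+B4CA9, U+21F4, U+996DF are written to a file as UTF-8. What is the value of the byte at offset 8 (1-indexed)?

1-indexed offset 8 is 0-indexed offset 7.
U+0F01 → 3-byte form E0 BC 81 at offsets 0–2.
U+0039 → 1-byte form 39 at offsets 3–3.
U+B4CA9 → 4-byte form F2 B4 B2 A9 at offsets 4–7.
Offset 7 falls in char 3's range; it's byte 4 of F2 B4 B2 A9 = 0xA9.

0xA9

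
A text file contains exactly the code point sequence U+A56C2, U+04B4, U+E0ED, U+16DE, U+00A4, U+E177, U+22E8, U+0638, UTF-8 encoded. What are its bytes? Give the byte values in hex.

F2 A5 9B 82 D2 B4 EE 83 AD E1 9B 9E C2 A4 EE 85 B7 E2 8B A8 D8 B8

U+A56C2: 4-byte form → F2 A5 9B 82.
U+04B4: 2-byte form → D2 B4.
U+E0ED: 3-byte form → EE 83 AD.
U+16DE: 3-byte form → E1 9B 9E.
U+00A4: 2-byte form → C2 A4.
U+E177: 3-byte form → EE 85 B7.
U+22E8: 3-byte form → E2 8B A8.
U+0638: 2-byte form → D8 B8.
Concatenated (22 bytes): F2 A5 9B 82 D2 B4 EE 83 AD E1 9B 9E C2 A4 EE 85 B7 E2 8B A8 D8 B8.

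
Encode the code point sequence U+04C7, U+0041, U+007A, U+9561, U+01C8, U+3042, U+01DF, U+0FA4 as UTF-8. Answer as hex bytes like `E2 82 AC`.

U+04C7: 2-byte form → D3 87.
U+0041: 1-byte form → 41.
U+007A: 1-byte form → 7A.
U+9561: 3-byte form → E9 95 A1.
U+01C8: 2-byte form → C7 88.
U+3042: 3-byte form → E3 81 82.
U+01DF: 2-byte form → C7 9F.
U+0FA4: 3-byte form → E0 BE A4.
Concatenated (17 bytes): D3 87 41 7A E9 95 A1 C7 88 E3 81 82 C7 9F E0 BE A4.

D3 87 41 7A E9 95 A1 C7 88 E3 81 82 C7 9F E0 BE A4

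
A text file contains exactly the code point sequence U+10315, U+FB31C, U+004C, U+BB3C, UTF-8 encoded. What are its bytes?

F0 90 8C 95 F3 BB 8C 9C 4C EB AC BC

U+10315: 4-byte form → F0 90 8C 95.
U+FB31C: 4-byte form → F3 BB 8C 9C.
U+004C: 1-byte form → 4C.
U+BB3C: 3-byte form → EB AC BC.
Concatenated (12 bytes): F0 90 8C 95 F3 BB 8C 9C 4C EB AC BC.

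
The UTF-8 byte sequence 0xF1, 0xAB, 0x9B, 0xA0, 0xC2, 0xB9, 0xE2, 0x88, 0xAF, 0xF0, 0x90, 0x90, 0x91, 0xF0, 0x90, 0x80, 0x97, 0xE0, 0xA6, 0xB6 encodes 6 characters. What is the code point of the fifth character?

U+10017

Offset 0: leading byte 0xF1 = 11110001 → 4-byte char #1 = F1 AB 9B A0.
Offset 4: leading byte 0xC2 = 11000010 → 2-byte char #2 = C2 B9.
Offset 6: leading byte 0xE2 = 11100010 → 3-byte char #3 = E2 88 AF.
Offset 9: leading byte 0xF0 = 11110000 → 4-byte char #4 = F0 90 90 91.
Offset 13: leading byte 0xF0 = 11110000 → 4-byte char #5 = F0 90 80 97.
Leading byte 0xF0 = 11110000 matches 11110xxx → 4-byte sequence.
Byte 1: 0xF0 = 11110000, payload 000 (3 bits).
Byte 2: 0x90 = 10010000 (10xxxxxx ✓), payload 010000.
Byte 3: 0x80 = 10000000 (10xxxxxx ✓), payload 000000.
Byte 4: 0x97 = 10010111 (10xxxxxx ✓), payload 010111.
Concatenate: 000010000000000010111 = 0x10017 (21 bits → U+10017).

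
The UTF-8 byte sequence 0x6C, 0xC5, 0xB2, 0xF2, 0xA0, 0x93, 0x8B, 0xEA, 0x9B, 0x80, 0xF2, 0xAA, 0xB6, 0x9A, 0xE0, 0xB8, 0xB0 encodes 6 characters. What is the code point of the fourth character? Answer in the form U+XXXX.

Offset 0: leading byte 0x6C = 01101100 → 1-byte char #1 = 6C.
Offset 1: leading byte 0xC5 = 11000101 → 2-byte char #2 = C5 B2.
Offset 3: leading byte 0xF2 = 11110010 → 4-byte char #3 = F2 A0 93 8B.
Offset 7: leading byte 0xEA = 11101010 → 3-byte char #4 = EA 9B 80.
Leading byte 0xEA = 11101010 matches 1110xxxx → 3-byte sequence.
Byte 1: 0xEA = 11101010, payload 1010 (4 bits).
Byte 2: 0x9B = 10011011 (10xxxxxx ✓), payload 011011.
Byte 3: 0x80 = 10000000 (10xxxxxx ✓), payload 000000.
Concatenate: 1010011011000000 = 0xA6C0 (16 bits → U+A6C0).

U+A6C0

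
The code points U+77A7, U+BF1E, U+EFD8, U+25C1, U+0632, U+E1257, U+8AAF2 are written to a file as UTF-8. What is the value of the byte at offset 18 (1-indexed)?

0x97

1-indexed offset 18 is 0-indexed offset 17.
U+77A7 → 3-byte form E7 9E A7 at offsets 0–2.
U+BF1E → 3-byte form EB BC 9E at offsets 3–5.
U+EFD8 → 3-byte form EE BF 98 at offsets 6–8.
U+25C1 → 3-byte form E2 97 81 at offsets 9–11.
U+0632 → 2-byte form D8 B2 at offsets 12–13.
U+E1257 → 4-byte form F3 A1 89 97 at offsets 14–17.
Offset 17 falls in char 6's range; it's byte 4 of F3 A1 89 97 = 0x97.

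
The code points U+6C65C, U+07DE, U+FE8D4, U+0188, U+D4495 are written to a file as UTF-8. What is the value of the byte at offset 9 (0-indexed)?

0x94

U+6C65C → 4-byte form F1 AC 99 9C at offsets 0–3.
U+07DE → 2-byte form DF 9E at offsets 4–5.
U+FE8D4 → 4-byte form F3 BE A3 94 at offsets 6–9.
Offset 9 falls in char 3's range; it's byte 4 of F3 BE A3 94 = 0x94.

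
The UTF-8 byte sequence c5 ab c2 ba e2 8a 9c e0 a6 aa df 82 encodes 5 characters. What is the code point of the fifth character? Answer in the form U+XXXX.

U+07C2

Offset 0: leading byte 0xC5 = 11000101 → 2-byte char #1 = C5 AB.
Offset 2: leading byte 0xC2 = 11000010 → 2-byte char #2 = C2 BA.
Offset 4: leading byte 0xE2 = 11100010 → 3-byte char #3 = E2 8A 9C.
Offset 7: leading byte 0xE0 = 11100000 → 3-byte char #4 = E0 A6 AA.
Offset 10: leading byte 0xDF = 11011111 → 2-byte char #5 = DF 82.
Leading byte 0xDF = 11011111 matches 110xxxxx → 2-byte sequence.
Byte 1: 0xDF = 11011111, payload 11111 (5 bits).
Byte 2: 0x82 = 10000010 (10xxxxxx ✓), payload 000010.
Concatenate: 11111000010 = 0x7C2 (11 bits → U+07C2).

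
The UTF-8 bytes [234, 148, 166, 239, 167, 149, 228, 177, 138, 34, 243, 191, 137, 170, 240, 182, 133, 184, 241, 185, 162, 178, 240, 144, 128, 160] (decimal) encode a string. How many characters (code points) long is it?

8

Byte at offset 0: 0xEA = 11101010 → 3-byte char (#1). Advance 3.
Byte at offset 3: 0xEF = 11101111 → 3-byte char (#2). Advance 3.
Byte at offset 6: 0xE4 = 11100100 → 3-byte char (#3). Advance 3.
Byte at offset 9: 0x22 = 00100010 → 1-byte char (#4). Advance 1.
Byte at offset 10: 0xF3 = 11110011 → 4-byte char (#5). Advance 4.
Byte at offset 14: 0xF0 = 11110000 → 4-byte char (#6). Advance 4.
Byte at offset 18: 0xF1 = 11110001 → 4-byte char (#7). Advance 4.
Byte at offset 22: 0xF0 = 11110000 → 4-byte char (#8). Advance 4.
Reached end at offset 26 after 8 code points.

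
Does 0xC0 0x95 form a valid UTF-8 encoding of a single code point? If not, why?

invalid (overlong encoding)

Leading byte 0xC0 = 11000000 → 2-byte form.
Continuation bytes all match 10xxxxxx. Payload decodes to 0x15.
But 0x15 < 0x80, the minimum for a 2-byte sequence — this is an overlong encoding.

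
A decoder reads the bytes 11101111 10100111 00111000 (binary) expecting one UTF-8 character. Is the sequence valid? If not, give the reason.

Leading byte 0xEF = 11101111 → 3-byte form.
Byte 3 is 0x38 = 00111000, which is not 10xxxxxx — expected a continuation byte.

invalid (non-continuation byte where continuation expected)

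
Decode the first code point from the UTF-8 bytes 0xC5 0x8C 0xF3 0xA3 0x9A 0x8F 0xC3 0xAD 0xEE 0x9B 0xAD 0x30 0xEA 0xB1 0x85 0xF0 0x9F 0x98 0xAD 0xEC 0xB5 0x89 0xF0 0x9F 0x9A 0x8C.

Offset 0: leading byte 0xC5 = 11000101 → 2-byte char #1 = C5 8C.
Leading byte 0xC5 = 11000101 matches 110xxxxx → 2-byte sequence.
Byte 1: 0xC5 = 11000101, payload 00101 (5 bits).
Byte 2: 0x8C = 10001100 (10xxxxxx ✓), payload 001100.
Concatenate: 00101001100 = 0x14C (11 bits → U+014C).

U+014C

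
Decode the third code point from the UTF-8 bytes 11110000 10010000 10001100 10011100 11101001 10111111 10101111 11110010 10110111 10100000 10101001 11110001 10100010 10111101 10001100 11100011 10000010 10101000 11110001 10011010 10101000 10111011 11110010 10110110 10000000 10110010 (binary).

U+B7829

Offset 0: leading byte 0xF0 = 11110000 → 4-byte char #1 = F0 90 8C 9C.
Offset 4: leading byte 0xE9 = 11101001 → 3-byte char #2 = E9 BF AF.
Offset 7: leading byte 0xF2 = 11110010 → 4-byte char #3 = F2 B7 A0 A9.
Leading byte 0xF2 = 11110010 matches 11110xxx → 4-byte sequence.
Byte 1: 0xF2 = 11110010, payload 010 (3 bits).
Byte 2: 0xB7 = 10110111 (10xxxxxx ✓), payload 110111.
Byte 3: 0xA0 = 10100000 (10xxxxxx ✓), payload 100000.
Byte 4: 0xA9 = 10101001 (10xxxxxx ✓), payload 101001.
Concatenate: 010110111100000101001 = 0xB7829 (21 bits → U+B7829).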